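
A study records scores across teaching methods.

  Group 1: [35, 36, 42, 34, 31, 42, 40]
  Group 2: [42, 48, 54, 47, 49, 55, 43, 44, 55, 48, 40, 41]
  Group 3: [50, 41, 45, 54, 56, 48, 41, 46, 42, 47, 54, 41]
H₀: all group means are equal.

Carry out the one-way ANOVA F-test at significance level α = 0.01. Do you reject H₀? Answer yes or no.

reject H₀: yes

Group means [37.14, 47.17, 47.08], grand mean 44.871
SSB = Σnᵢ(x̄ᵢ−x̄)² = 540.043; SSW = ΣΣ(x−x̄ᵢ)² = 753.440
MSB = 540.043/2 = 270.0217; MSW = 753.440/28 = 26.9086
F = MSB/MSW = 10.0348
df = (2, 28)
p-value (upper-tail) = 0.00052
At α=0.01: p < α → reject H₀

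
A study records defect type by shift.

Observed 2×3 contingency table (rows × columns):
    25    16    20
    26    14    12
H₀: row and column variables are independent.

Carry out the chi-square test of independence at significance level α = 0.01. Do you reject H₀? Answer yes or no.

Row totals [61, 52], col totals [51, 30, 32], n=113
χ² = (25−27.53)²/27.53 + (16−16.19)²/16.19 + (20−17.27)²/17.27 + (26−23.47)²/23.47 + (14−13.81)²/13.81 + (12−14.73)²/14.73 = 1.4453
df = 2
p-value (upper-tail) = 0.48547
At α=0.01: p ≥ α → fail to reject H₀

reject H₀: no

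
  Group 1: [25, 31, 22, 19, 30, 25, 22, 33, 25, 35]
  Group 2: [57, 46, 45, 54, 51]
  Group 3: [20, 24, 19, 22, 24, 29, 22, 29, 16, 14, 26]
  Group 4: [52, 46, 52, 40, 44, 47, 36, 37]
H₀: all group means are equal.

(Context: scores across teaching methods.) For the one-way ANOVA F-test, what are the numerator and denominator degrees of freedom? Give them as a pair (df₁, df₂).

degrees of freedom = [3, 30]

k = 4 groups, N = 34 total
df = (k−1, N−k) = (4−1, 34−4) = (3, 30)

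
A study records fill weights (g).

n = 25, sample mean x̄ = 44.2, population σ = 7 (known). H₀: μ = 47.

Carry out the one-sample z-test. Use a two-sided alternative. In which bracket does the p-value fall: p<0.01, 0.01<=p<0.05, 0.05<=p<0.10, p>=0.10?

SE = σ/√n = 7/√25 = 1.4000
z = (x̄−μ₀)/SE = (44.2−47)/1.4000 = -2.0000
p-value (two-sided) = 0.04550
→ bracket: 0.01<=p<0.05

p-value bracket: 0.01<=p<0.05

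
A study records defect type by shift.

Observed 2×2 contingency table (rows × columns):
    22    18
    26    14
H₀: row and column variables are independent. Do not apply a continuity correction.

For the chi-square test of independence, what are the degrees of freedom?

df = (r−1)(c−1) = (2−1)·(2−1) = 1

degrees of freedom = 1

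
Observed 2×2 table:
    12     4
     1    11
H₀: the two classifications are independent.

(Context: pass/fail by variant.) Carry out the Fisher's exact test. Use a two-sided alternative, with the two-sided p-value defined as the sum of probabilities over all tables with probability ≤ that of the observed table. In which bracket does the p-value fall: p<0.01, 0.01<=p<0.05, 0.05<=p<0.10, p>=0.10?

p-value bracket: p<0.01

Margins: r₁=16, r₂=12, c₁=13, c₂=15, n=28
p_obs = C(16,12)·C(12,1)/C(28,13); sum pmf over tables with pmf ≤ p_obs
p-value (two-sided) = 0.00064
→ bracket: p<0.01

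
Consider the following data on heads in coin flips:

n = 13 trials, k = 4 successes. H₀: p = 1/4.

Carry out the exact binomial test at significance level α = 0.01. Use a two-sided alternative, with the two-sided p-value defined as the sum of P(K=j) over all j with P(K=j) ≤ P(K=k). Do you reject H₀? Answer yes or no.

reject H₀: no

Exact binomial: n=13, k=4, p₀=1/4=0.2500
P(X=j) = C(n,j)·p₀^j·(1−p₀)^(n−j); p = Σ P(X=j) over j with P(X=j) ≤ P(X=4)
p-value (two-sided) = 0.74835
At α=0.01: p ≥ α → fail to reject H₀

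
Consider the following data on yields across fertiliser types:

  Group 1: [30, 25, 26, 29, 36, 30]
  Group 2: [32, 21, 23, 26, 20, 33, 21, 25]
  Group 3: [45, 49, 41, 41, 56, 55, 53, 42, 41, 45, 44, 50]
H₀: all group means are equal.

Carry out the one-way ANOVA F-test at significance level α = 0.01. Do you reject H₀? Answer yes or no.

Group means [29.33, 25.12, 46.83], grand mean 36.115
SSB = Σnᵢ(x̄ᵢ−x̄)² = 2620.779; SSW = ΣΣ(x−x̄ᵢ)² = 593.875
MSB = 2620.779/2 = 1310.3894; MSW = 593.875/23 = 25.8207
F = MSB/MSW = 50.7497
df = (2, 23)
p-value (upper-tail) = 0.00000
At α=0.01: p < α → reject H₀

reject H₀: yes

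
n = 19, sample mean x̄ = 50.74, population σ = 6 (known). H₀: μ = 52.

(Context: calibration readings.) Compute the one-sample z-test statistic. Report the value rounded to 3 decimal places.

SE = σ/√n = 6/√19 = 1.3765
z = (x̄−μ₀)/SE = (50.74−52)/1.3765 = -0.9154

test statistic = -0.915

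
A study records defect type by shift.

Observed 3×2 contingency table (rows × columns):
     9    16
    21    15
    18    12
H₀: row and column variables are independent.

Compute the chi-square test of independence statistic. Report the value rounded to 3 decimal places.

test statistic = 3.897

Row totals [25, 36, 30], col totals [48, 43], n=91
χ² = (9−13.19)²/13.19 + (16−11.81)²/11.81 + (21−18.99)²/18.99 + (15−17.01)²/17.01 + (18−15.82)²/15.82 + (12−14.18)²/14.18 = 3.8970
df = 2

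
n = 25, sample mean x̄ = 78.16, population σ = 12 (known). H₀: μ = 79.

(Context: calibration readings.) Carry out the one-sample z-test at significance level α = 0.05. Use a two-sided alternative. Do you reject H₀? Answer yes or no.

reject H₀: no

SE = σ/√n = 12/√25 = 2.4000
z = (x̄−μ₀)/SE = (78.16−79)/2.4000 = -0.3500
p-value (two-sided) = 0.72634
At α=0.05: p ≥ α → fail to reject H₀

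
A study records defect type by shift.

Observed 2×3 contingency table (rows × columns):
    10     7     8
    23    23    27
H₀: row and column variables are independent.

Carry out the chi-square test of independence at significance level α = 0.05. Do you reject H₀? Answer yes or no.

Row totals [25, 73], col totals [33, 30, 35], n=98
χ² = (10−8.42)²/8.42 + (7−7.65)²/7.65 + (8−8.93)²/8.93 + (23−24.58)²/24.58 + (23−22.35)²/22.35 + (27−26.07)²/26.07 = 0.6034
df = 2
p-value (upper-tail) = 0.73957
At α=0.05: p ≥ α → fail to reject H₀

reject H₀: no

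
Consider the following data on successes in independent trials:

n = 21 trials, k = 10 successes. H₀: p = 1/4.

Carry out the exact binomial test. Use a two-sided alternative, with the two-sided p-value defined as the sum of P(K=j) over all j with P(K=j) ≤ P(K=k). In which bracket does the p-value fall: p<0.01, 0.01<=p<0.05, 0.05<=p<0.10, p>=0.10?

p-value bracket: 0.01<=p<0.05

Exact binomial: n=21, k=10, p₀=1/4=0.2500
P(X=j) = C(n,j)·p₀^j·(1−p₀)^(n−j); p = Σ P(X=j) over j with P(X=j) ≤ P(X=10)
p-value (two-sided) = 0.02301
→ bracket: 0.01<=p<0.05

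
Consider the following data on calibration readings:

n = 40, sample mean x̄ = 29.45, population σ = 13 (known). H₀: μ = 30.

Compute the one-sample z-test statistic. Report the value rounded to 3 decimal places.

SE = σ/√n = 13/√40 = 2.0555
z = (x̄−μ₀)/SE = (29.45−30)/2.0555 = -0.2676

test statistic = -0.268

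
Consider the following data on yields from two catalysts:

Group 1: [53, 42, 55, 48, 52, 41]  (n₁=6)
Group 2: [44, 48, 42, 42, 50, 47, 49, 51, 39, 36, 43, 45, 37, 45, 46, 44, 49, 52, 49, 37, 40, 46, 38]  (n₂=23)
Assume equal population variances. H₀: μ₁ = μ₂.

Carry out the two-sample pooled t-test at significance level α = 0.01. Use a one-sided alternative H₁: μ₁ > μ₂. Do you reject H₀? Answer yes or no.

reject H₀: no

x̄₁=48.500, s₁=5.891, n₁=6
x̄₂=44.304, s₂=4.790, n₂=23
s_p² = [5·5.891² + 22·4.790²]/27 = 25.1248
SE = √(s_p²·(1/6+1/23)) = 2.2978
t = (48.500−44.304)/2.2978 = 1.8259
df = 27
p-value (one-sided, H₁ greater) = 0.03947
At α=0.01: p ≥ α → fail to reject H₀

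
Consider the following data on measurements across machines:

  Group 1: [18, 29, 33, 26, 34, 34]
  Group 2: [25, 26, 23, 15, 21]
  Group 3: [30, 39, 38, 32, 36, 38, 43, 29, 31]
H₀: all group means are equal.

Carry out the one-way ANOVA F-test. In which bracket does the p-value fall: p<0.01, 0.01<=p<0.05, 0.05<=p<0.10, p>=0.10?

p-value bracket: p<0.01

Group means [29.00, 22.00, 35.11], grand mean 30.000
SSB = Σnᵢ(x̄ᵢ−x̄)² = 561.111; SSW = ΣΣ(x−x̄ᵢ)² = 456.889
MSB = 561.111/2 = 280.5556; MSW = 456.889/17 = 26.8758
F = MSB/MSW = 10.4390
df = (2, 17)
p-value (upper-tail) = 0.00110
→ bracket: p<0.01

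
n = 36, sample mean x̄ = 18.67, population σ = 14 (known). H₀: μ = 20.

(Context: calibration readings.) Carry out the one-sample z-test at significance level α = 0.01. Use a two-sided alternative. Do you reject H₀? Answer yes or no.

reject H₀: no

SE = σ/√n = 14/√36 = 2.3333
z = (x̄−μ₀)/SE = (18.67−20)/2.3333 = -0.5700
p-value (two-sided) = 0.56868
At α=0.01: p ≥ α → fail to reject H₀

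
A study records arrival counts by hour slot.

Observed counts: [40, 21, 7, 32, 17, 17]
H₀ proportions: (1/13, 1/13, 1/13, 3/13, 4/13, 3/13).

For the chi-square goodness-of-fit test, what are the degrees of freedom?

df = k − 1 = 6 − 1 = 5

degrees of freedom = 5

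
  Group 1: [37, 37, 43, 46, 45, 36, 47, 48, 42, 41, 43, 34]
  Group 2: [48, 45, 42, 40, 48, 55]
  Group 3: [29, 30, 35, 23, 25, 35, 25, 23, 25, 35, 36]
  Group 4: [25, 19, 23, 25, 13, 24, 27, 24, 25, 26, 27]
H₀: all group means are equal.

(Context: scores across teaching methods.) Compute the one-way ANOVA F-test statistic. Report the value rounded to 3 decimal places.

Group means [41.58, 46.33, 29.18, 23.45], grand mean 33.900
SSB = Σnᵢ(x̄ᵢ−x̄)² = 3080.986; SSW = ΣΣ(x−x̄ᵢ)² = 824.614
MSB = 3080.986/3 = 1026.9955; MSW = 824.614/36 = 22.9059
F = MSB/MSW = 44.8353
df = (3, 36)

test statistic = 44.835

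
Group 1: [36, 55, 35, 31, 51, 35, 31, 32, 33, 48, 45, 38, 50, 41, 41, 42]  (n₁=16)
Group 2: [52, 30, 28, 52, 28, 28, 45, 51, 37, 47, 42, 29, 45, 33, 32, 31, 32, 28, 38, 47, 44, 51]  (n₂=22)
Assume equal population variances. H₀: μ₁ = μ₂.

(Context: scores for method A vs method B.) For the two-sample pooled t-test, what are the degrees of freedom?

degrees of freedom = 36

df = n₁ + n₂ − 2 = 16 + 22 − 2 = 36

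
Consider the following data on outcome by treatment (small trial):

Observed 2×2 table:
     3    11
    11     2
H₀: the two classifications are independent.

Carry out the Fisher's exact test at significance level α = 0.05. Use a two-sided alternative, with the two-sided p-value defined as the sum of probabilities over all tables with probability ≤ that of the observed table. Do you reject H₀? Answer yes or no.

reject H₀: yes

Margins: r₁=14, r₂=13, c₁=14, c₂=13, n=27
p_obs = C(14,3)·C(13,11)/C(27,14); sum pmf over tables with pmf ≤ p_obs
p-value (two-sided) = 0.00184
At α=0.05: p < α → reject H₀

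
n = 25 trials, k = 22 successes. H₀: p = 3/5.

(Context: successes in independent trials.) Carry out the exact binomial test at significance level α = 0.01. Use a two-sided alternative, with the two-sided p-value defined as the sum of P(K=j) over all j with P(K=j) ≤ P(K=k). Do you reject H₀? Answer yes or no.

Exact binomial: n=25, k=22, p₀=3/5=0.6000
P(X=j) = C(n,j)·p₀^j·(1−p₀)^(n−j); p = Σ P(X=j) over j with P(X=j) ≤ P(X=22)
p-value (two-sided) = 0.00357
At α=0.01: p < α → reject H₀

reject H₀: yes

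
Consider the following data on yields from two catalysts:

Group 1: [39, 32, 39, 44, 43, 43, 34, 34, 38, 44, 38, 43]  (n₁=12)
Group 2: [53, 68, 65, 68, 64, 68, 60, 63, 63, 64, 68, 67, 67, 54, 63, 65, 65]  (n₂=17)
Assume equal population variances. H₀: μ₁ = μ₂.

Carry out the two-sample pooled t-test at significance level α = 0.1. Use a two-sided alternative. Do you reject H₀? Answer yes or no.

x̄₁=39.250, s₁=4.245, n₁=12
x̄₂=63.824, s₂=4.503, n₂=17
s_p² = [11·4.245² + 16·4.503²]/27 = 19.3600
SE = √(s_p²·(1/12+1/17)) = 1.6590
t = (39.250−63.824)/1.6590 = -14.8126
df = 27
p-value (two-sided) = 0.00000
At α=0.1: p < α → reject H₀

reject H₀: yes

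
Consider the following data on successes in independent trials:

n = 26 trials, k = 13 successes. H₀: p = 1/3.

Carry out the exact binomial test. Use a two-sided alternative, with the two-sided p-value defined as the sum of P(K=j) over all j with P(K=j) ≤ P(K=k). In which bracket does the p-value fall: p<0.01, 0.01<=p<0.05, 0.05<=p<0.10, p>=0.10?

Exact binomial: n=26, k=13, p₀=1/3=0.3333
P(X=j) = C(n,j)·p₀^j·(1−p₀)^(n−j); p = Σ P(X=j) over j with P(X=j) ≤ P(X=13)
p-value (two-sided) = 0.09404
→ bracket: 0.05<=p<0.10

p-value bracket: 0.05<=p<0.10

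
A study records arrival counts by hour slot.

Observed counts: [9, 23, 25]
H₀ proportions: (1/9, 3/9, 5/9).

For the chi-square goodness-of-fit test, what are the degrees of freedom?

degrees of freedom = 2

df = k − 1 = 3 − 1 = 2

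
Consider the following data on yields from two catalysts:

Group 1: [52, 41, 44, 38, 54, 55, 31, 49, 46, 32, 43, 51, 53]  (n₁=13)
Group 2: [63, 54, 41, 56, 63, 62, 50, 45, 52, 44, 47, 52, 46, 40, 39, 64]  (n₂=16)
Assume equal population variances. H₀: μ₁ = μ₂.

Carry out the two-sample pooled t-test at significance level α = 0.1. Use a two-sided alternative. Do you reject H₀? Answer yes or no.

reject H₀: yes

x̄₁=45.308, s₁=8.066, n₁=13
x̄₂=51.125, s₂=8.586, n₂=16
s_p² = [12·8.066² + 15·8.586²]/27 = 69.8711
SE = √(s_p²·(1/13+1/16)) = 3.1212
t = (45.308−51.125)/3.1212 = -1.8638
df = 27
p-value (two-sided) = 0.07325
At α=0.1: p < α → reject H₀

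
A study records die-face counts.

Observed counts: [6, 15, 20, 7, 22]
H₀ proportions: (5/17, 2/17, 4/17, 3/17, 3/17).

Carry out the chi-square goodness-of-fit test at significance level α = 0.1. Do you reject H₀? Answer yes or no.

reject H₀: yes

n = 70; E_i = n·p_i = [20.59, 8.24, 16.47, 12.35, 12.35]
χ² = (6−20.59)²/20.59 + (15−8.24)²/8.24 + (20−16.47)²/16.47 + (7−12.35)²/12.35 + (22−12.35)²/12.35 = 26.5033
df = 4
p-value (upper-tail) = 0.00003
At α=0.1: p < α → reject H₀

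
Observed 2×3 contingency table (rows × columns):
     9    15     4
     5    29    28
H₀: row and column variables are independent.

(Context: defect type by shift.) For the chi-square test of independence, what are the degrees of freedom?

degrees of freedom = 2

df = (r−1)(c−1) = (2−1)·(3−1) = 2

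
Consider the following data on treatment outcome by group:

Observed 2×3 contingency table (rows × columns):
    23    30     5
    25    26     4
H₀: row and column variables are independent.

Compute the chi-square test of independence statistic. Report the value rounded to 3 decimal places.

Row totals [58, 55], col totals [48, 56, 9], n=113
χ² = (23−24.64)²/24.64 + (30−28.74)²/28.74 + (5−4.62)²/4.62 + (25−23.36)²/23.36 + (26−27.26)²/27.26 + (4−4.38)²/4.38 = 0.4008
df = 2

test statistic = 0.401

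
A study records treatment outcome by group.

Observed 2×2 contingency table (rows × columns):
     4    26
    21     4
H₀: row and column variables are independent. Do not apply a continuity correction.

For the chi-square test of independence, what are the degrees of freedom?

degrees of freedom = 1

df = (r−1)(c−1) = (2−1)·(2−1) = 1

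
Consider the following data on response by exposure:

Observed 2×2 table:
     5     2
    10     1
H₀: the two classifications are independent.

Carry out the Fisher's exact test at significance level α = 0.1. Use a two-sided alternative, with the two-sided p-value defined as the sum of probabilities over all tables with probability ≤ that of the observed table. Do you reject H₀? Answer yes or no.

Margins: r₁=7, r₂=11, c₁=15, c₂=3, n=18
p_obs = C(7,5)·C(11,10)/C(18,15); sum pmf over tables with pmf ≤ p_obs
p-value (two-sided) = 0.52819
At α=0.1: p ≥ α → fail to reject H₀

reject H₀: no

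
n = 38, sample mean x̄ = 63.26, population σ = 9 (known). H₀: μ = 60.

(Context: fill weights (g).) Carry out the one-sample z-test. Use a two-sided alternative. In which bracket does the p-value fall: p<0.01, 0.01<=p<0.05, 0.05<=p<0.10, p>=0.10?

p-value bracket: 0.01<=p<0.05

SE = σ/√n = 9/√38 = 1.4600
z = (x̄−μ₀)/SE = (63.26−60)/1.4600 = 2.2329
p-value (two-sided) = 0.02556
→ bracket: 0.01<=p<0.05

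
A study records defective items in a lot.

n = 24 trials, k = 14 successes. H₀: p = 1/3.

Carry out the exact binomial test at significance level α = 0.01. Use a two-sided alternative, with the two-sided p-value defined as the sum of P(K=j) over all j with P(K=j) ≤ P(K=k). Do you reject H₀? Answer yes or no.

reject H₀: no

Exact binomial: n=24, k=14, p₀=1/3=0.3333
P(X=j) = C(n,j)·p₀^j·(1−p₀)^(n−j); p = Σ P(X=j) over j with P(X=j) ≤ P(X=14)
p-value (two-sided) = 0.01521
At α=0.01: p ≥ α → fail to reject H₀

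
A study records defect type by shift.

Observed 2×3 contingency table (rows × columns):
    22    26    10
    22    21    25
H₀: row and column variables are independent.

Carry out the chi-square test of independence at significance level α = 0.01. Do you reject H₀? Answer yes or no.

Row totals [58, 68], col totals [44, 47, 35], n=126
χ² = (22−20.25)²/20.25 + (26−21.63)²/21.63 + (10−16.11)²/16.11 + (22−23.75)²/23.75 + (21−25.37)²/25.37 + (25−18.89)²/18.89 = 6.2059
df = 2
p-value (upper-tail) = 0.04492
At α=0.01: p ≥ α → fail to reject H₀

reject H₀: no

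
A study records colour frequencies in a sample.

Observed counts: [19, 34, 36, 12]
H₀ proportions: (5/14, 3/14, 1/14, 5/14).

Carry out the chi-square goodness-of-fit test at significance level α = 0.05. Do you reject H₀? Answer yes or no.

n = 101; E_i = n·p_i = [36.07, 21.64, 7.21, 36.07]
χ² = (19−36.07)²/36.07 + (34−21.64)²/21.64 + (36−7.21)²/7.21 + (12−36.07)²/36.07 = 146.0561
df = 3
p-value (upper-tail) = 0.00000
At α=0.05: p < α → reject H₀

reject H₀: yes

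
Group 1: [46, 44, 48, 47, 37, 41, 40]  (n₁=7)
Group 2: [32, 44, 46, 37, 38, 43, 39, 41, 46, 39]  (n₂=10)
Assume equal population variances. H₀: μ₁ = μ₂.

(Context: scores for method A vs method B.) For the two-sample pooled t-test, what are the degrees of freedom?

df = n₁ + n₂ − 2 = 7 + 10 − 2 = 15

degrees of freedom = 15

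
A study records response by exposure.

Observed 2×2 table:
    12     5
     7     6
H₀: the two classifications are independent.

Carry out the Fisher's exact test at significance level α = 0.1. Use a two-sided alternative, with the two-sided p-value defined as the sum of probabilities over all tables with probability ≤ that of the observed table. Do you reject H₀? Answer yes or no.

Margins: r₁=17, r₂=13, c₁=19, c₂=11, n=30
p_obs = C(17,12)·C(13,7)/C(30,19); sum pmf over tables with pmf ≤ p_obs
p-value (two-sided) = 0.45388
At α=0.1: p ≥ α → fail to reject H₀

reject H₀: no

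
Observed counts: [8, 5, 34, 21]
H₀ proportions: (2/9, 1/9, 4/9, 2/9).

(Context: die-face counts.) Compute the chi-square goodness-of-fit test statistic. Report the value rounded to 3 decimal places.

n = 68; E_i = n·p_i = [15.11, 7.56, 30.22, 15.11]
χ² = (8−15.11)²/15.11 + (5−7.56)²/7.56 + (34−30.22)²/30.22 + (21−15.11)²/15.11 = 6.9779
df = 3

test statistic = 6.978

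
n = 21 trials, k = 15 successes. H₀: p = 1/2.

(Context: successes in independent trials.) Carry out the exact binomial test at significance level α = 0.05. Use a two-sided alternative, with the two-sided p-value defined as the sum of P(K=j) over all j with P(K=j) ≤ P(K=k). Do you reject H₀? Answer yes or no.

reject H₀: no

Exact binomial: n=21, k=15, p₀=1/2=0.5000
P(X=j) = C(n,j)·p₀^j·(1−p₀)^(n−j); p = Σ P(X=j) over j with P(X=j) ≤ P(X=15)
p-value (two-sided) = 0.07835
At α=0.05: p ≥ α → fail to reject H₀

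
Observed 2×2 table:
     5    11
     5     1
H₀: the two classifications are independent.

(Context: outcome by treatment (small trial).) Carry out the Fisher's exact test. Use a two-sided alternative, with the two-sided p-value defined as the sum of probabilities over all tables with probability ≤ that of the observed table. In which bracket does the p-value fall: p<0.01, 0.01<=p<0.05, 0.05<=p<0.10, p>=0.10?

p-value bracket: 0.05<=p<0.10

Margins: r₁=16, r₂=6, c₁=10, c₂=12, n=22
p_obs = C(16,5)·C(6,5)/C(22,10); sum pmf over tables with pmf ≤ p_obs
p-value (two-sided) = 0.05573
→ bracket: 0.05<=p<0.10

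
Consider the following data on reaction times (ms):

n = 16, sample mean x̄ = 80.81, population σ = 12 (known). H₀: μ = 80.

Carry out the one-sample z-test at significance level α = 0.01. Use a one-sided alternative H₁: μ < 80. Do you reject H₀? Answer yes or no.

reject H₀: no

SE = σ/√n = 12/√16 = 3.0000
z = (x̄−μ₀)/SE = (80.81−80)/3.0000 = 0.2700
p-value (one-sided, H₁ less) = 0.60642
At α=0.01: p ≥ α → fail to reject H₀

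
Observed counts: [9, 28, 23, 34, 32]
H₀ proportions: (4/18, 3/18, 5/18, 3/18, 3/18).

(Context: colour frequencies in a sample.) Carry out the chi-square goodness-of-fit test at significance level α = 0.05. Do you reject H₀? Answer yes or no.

n = 126; E_i = n·p_i = [28.00, 21.00, 35.00, 21.00, 21.00]
χ² = (9−28.00)²/28.00 + (28−21.00)²/21.00 + (23−35.00)²/35.00 + (34−21.00)²/21.00 + (32−21.00)²/21.00 = 33.1500
df = 4
p-value (upper-tail) = 0.00000
At α=0.05: p < α → reject H₀

reject H₀: yes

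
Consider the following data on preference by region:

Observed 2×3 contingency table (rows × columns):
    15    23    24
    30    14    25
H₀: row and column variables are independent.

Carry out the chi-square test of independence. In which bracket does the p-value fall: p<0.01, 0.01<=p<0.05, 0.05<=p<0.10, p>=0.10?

p-value bracket: 0.01<=p<0.05

Row totals [62, 69], col totals [45, 37, 49], n=131
χ² = (15−21.30)²/21.30 + (23−17.51)²/17.51 + (24−23.19)²/23.19 + (30−23.70)²/23.70 + (14−19.49)²/19.49 + (25−25.81)²/25.81 = 6.8551
df = 2
p-value (upper-tail) = 0.03247
→ bracket: 0.01<=p<0.05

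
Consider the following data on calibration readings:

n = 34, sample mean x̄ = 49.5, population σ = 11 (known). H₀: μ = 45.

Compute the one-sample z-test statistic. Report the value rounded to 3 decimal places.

SE = σ/√n = 11/√34 = 1.8865
z = (x̄−μ₀)/SE = (49.5−45)/1.8865 = 2.3854

test statistic = 2.385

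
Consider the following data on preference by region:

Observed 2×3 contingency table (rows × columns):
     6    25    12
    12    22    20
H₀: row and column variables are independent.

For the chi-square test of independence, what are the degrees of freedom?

degrees of freedom = 2

df = (r−1)(c−1) = (2−1)·(3−1) = 2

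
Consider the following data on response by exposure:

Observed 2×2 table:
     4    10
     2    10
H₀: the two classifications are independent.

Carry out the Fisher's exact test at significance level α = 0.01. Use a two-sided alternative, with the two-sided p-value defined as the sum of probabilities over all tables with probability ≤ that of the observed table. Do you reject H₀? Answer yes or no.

reject H₀: no

Margins: r₁=14, r₂=12, c₁=6, c₂=20, n=26
p_obs = C(14,4)·C(12,2)/C(26,6); sum pmf over tables with pmf ≤ p_obs
p-value (two-sided) = 0.65217
At α=0.01: p ≥ α → fail to reject H₀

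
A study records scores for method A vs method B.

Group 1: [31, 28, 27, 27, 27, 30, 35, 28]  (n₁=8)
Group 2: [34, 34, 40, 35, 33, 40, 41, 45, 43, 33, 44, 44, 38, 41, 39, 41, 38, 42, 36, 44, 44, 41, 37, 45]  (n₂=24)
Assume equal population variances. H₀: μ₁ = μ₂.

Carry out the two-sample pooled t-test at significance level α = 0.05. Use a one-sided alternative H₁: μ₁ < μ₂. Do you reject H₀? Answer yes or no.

reject H₀: yes

x̄₁=29.125, s₁=2.800, n₁=8
x̄₂=39.667, s₂=3.942, n₂=24
s_p² = [7·2.800² + 23·3.942²]/30 = 13.7403
SE = √(s_p²·(1/8+1/24)) = 1.5133
t = (29.125−39.667)/1.5133 = -6.9661
df = 30
p-value (one-sided, H₁ less) = 0.00000
At α=0.05: p < α → reject H₀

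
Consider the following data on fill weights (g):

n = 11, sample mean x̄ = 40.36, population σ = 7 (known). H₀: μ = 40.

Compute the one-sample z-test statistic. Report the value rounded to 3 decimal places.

test statistic = 0.171

SE = σ/√n = 7/√11 = 2.1106
z = (x̄−μ₀)/SE = (40.36−40)/2.1106 = 0.1706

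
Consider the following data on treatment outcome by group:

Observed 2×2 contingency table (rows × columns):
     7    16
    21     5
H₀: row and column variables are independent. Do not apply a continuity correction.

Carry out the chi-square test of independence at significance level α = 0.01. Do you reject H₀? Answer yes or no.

Row totals [23, 26], col totals [28, 21], n=49
χ² = (7−13.14)²/13.14 + (16−9.86)²/9.86 + (21−14.86)²/14.86 + (5−11.14)²/11.14 = 12.6256
df = 1
p-value (upper-tail) = 0.00038
At α=0.01: p < α → reject H₀

reject H₀: yes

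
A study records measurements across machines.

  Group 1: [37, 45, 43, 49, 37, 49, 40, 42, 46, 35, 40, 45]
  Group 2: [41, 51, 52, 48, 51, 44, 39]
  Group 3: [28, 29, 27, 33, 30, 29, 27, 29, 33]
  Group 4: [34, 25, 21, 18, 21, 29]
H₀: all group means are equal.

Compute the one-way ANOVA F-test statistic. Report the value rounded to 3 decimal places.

test statistic = 38.678

Group means [42.33, 46.57, 29.44, 24.67], grand mean 36.676
SSB = Σnᵢ(x̄ᵢ−x̄)² = 2405.505; SSW = ΣΣ(x−x̄ᵢ)² = 621.937
MSB = 2405.505/3 = 801.8349; MSW = 621.937/30 = 20.7312
F = MSB/MSW = 38.6777
df = (3, 30)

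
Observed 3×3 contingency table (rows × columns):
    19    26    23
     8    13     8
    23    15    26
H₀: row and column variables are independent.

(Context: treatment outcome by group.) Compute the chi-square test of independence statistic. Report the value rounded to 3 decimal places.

Row totals [68, 29, 64], col totals [50, 54, 57], n=161
χ² = (19−21.12)²/21.12 + (26−22.81)²/22.81 + (23−24.07)²/24.07 + (8−9.01)²/9.01 + (13−9.73)²/9.73 + (8−10.27)²/10.27 + (23−19.88)²/19.88 + (15−21.47)²/21.47 + (26−22.66)²/22.66 = 5.3533
df = 4

test statistic = 5.353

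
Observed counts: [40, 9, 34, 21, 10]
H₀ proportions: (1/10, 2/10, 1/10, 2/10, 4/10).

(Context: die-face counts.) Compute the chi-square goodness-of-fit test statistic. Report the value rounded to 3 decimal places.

test statistic = 152.842

n = 114; E_i = n·p_i = [11.40, 22.80, 11.40, 22.80, 45.60]
χ² = (40−11.40)²/11.40 + (9−22.80)²/22.80 + (34−11.40)²/11.40 + (21−22.80)²/22.80 + (10−45.60)²/45.60 = 152.8421
df = 4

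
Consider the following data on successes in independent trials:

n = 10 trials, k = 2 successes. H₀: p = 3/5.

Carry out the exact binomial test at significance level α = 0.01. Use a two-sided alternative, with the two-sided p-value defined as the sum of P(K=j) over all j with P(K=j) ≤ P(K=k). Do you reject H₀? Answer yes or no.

Exact binomial: n=10, k=2, p₀=3/5=0.6000
P(X=j) = C(n,j)·p₀^j·(1−p₀)^(n−j); p = Σ P(X=j) over j with P(X=j) ≤ P(X=2)
p-value (two-sided) = 0.01834
At α=0.01: p ≥ α → fail to reject H₀

reject H₀: no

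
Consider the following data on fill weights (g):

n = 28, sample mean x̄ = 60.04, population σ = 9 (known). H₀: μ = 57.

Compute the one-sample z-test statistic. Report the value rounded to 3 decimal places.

test statistic = 1.787

SE = σ/√n = 9/√28 = 1.7008
z = (x̄−μ₀)/SE = (60.04−57)/1.7008 = 1.7874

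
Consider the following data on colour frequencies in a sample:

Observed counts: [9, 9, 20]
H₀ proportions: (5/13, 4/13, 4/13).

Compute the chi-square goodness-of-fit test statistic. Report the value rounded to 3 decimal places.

n = 38; E_i = n·p_i = [14.62, 11.69, 11.69]
χ² = (9−14.62)²/14.62 + (9−11.69)²/11.69 + (20−11.69)²/11.69 = 8.6803
df = 2

test statistic = 8.680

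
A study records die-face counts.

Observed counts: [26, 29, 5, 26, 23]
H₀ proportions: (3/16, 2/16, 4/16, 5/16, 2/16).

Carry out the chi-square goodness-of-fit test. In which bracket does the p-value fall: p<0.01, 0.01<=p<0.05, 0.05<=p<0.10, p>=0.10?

n = 109; E_i = n·p_i = [20.44, 13.62, 27.25, 34.06, 13.62]
χ² = (26−20.44)²/20.44 + (29−13.62)²/13.62 + (5−27.25)²/27.25 + (26−34.06)²/34.06 + (23−13.62)²/13.62 = 45.3902
df = 4
p-value (upper-tail) = 0.00000
→ bracket: p<0.01

p-value bracket: p<0.01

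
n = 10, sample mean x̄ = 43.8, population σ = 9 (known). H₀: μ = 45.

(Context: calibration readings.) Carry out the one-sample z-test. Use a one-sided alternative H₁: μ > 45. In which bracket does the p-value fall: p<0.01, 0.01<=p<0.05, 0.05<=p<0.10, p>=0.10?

SE = σ/√n = 9/√10 = 2.8460
z = (x̄−μ₀)/SE = (43.8−45)/2.8460 = -0.4216
p-value (one-sided, H₁ greater) = 0.66336
→ bracket: p>=0.10

p-value bracket: p>=0.10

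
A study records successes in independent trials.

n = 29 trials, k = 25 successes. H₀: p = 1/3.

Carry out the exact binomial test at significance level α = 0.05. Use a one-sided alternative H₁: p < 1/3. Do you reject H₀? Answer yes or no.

reject H₀: no

Exact binomial: n=29, k=25, p₀=1/3=0.3333
P(X≤25) from Σ C(n,i)·p₀^i·(1−p₀)^(n−i)
p-value (one-sided, H₁ less) = 1.00000
At α=0.05: p ≥ α → fail to reject H₀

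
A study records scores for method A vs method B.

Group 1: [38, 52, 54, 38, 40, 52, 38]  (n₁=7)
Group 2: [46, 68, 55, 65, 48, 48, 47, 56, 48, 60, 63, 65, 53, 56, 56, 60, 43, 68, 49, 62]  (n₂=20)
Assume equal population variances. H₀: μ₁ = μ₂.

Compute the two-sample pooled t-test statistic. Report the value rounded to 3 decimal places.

test statistic = -3.282

x̄₁=44.571, s₁=7.635, n₁=7
x̄₂=55.800, s₂=7.838, n₂=20
s_p² = [6·7.635² + 19·7.838²]/25 = 60.6766
SE = √(s_p²·(1/7+1/20)) = 3.4208
t = (44.571−55.800)/3.4208 = -3.2824
df = 25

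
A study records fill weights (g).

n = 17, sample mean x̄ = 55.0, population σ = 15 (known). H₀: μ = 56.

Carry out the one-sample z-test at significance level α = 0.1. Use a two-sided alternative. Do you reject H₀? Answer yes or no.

SE = σ/√n = 15/√17 = 3.6380
z = (x̄−μ₀)/SE = (55.0−56)/3.6380 = -0.2749
p-value (two-sided) = 0.78341
At α=0.1: p ≥ α → fail to reject H₀

reject H₀: no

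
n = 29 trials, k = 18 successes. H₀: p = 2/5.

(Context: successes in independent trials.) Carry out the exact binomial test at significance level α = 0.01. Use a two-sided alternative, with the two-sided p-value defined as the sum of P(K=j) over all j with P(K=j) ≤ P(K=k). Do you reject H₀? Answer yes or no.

Exact binomial: n=29, k=18, p₀=2/5=0.4000
P(X=j) = C(n,j)·p₀^j·(1−p₀)^(n−j); p = Σ P(X=j) over j with P(X=j) ≤ P(X=18)
p-value (two-sided) = 0.02144
At α=0.01: p ≥ α → fail to reject H₀

reject H₀: no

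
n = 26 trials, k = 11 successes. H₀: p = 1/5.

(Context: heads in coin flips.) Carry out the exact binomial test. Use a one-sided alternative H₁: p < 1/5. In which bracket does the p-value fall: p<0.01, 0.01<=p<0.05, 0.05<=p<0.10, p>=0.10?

p-value bracket: p>=0.10

Exact binomial: n=26, k=11, p₀=1/5=0.2000
P(X≤11) from Σ C(n,i)·p₀^i·(1−p₀)^(n−i)
p-value (one-sided, H₁ less) = 0.99766
→ bracket: p>=0.10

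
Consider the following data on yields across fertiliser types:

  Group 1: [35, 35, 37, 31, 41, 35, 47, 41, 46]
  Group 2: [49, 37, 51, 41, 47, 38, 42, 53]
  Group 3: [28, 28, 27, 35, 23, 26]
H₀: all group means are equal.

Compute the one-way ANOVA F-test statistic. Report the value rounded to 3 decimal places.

test statistic = 17.274

Group means [38.67, 44.75, 27.83], grand mean 37.957
SSB = Σnᵢ(x̄ᵢ−x̄)² = 988.623; SSW = ΣΣ(x−x̄ᵢ)² = 572.333
MSB = 988.623/2 = 494.3116; MSW = 572.333/20 = 28.6167
F = MSB/MSW = 17.2736
df = (2, 20)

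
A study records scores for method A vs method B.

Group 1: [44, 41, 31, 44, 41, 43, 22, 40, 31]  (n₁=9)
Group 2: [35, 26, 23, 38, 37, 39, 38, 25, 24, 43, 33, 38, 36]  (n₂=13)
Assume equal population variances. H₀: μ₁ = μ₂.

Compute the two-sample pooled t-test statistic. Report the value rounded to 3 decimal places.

x̄₁=37.444, s₁=7.667, n₁=9
x̄₂=33.462, s₂=6.654, n₂=13
s_p² = [8·7.667² + 12·6.654²]/20 = 50.0726
SE = √(s_p²·(1/9+1/13)) = 3.0684
t = (37.444−33.462)/3.0684 = 1.2980
df = 20

test statistic = 1.298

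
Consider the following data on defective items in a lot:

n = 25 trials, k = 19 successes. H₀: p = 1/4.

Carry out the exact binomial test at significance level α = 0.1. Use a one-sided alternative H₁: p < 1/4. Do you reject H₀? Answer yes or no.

Exact binomial: n=25, k=19, p₀=1/4=0.2500
P(X≤19) from Σ C(n,i)·p₀^i·(1−p₀)^(n−i)
p-value (one-sided, H₁ less) = 1.00000
At α=0.1: p ≥ α → fail to reject H₀

reject H₀: no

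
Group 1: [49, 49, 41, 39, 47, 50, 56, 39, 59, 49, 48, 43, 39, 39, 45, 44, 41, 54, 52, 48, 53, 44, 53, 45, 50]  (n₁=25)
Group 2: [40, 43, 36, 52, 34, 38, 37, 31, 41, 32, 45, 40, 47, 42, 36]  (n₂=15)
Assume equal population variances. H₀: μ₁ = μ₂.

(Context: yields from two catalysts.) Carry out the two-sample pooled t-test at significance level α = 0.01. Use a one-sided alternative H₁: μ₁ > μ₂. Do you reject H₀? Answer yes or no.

x̄₁=47.040, s₁=5.675, n₁=25
x̄₂=39.600, s₂=5.705, n₂=15
s_p² = [24·5.675² + 14·5.705²]/38 = 32.3305
SE = √(s_p²·(1/25+1/15)) = 1.8570
t = (47.040−39.600)/1.8570 = 4.0064
df = 38
p-value (one-sided, H₁ greater) = 0.00014
At α=0.01: p < α → reject H₀

reject H₀: yes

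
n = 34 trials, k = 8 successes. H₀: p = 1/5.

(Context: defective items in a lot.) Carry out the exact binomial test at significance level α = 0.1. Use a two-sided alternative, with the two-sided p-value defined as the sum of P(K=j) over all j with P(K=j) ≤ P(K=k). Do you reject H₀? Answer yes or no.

reject H₀: no

Exact binomial: n=34, k=8, p₀=1/5=0.2000
P(X=j) = C(n,j)·p₀^j·(1−p₀)^(n−j); p = Σ P(X=j) over j with P(X=j) ≤ P(X=8)
p-value (two-sided) = 0.66702
At α=0.1: p ≥ α → fail to reject H₀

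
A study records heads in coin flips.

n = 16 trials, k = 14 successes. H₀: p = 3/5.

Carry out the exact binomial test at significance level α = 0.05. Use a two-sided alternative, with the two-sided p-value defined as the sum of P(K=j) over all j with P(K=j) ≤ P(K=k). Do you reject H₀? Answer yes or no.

reject H₀: yes

Exact binomial: n=16, k=14, p₀=3/5=0.6000
P(X=j) = C(n,j)·p₀^j·(1−p₀)^(n−j); p = Σ P(X=j) over j with P(X=j) ≤ P(X=14)
p-value (two-sided) = 0.03748
At α=0.05: p < α → reject H₀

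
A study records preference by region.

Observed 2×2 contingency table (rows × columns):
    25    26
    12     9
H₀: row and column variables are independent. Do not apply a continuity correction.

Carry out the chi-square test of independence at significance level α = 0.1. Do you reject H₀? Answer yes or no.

Row totals [51, 21], col totals [37, 35], n=72
χ² = (25−26.21)²/26.21 + (26−24.79)²/24.79 + (12−10.79)²/10.79 + (9−10.21)²/10.21 = 0.3929
df = 1
p-value (upper-tail) = 0.53076
At α=0.1: p ≥ α → fail to reject H₀

reject H₀: no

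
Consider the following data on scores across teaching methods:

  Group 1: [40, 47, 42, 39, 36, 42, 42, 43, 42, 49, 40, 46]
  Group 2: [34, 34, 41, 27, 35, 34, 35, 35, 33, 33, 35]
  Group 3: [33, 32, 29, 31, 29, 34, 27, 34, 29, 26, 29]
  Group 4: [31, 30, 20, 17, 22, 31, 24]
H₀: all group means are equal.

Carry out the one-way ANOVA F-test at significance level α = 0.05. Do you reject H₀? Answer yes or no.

reject H₀: yes

Group means [42.33, 34.18, 30.27, 25.00], grand mean 33.951
SSB = Σnᵢ(x̄ᵢ−x̄)² = 1553.418; SSW = ΣΣ(x−x̄ᵢ)² = 516.485
MSB = 1553.418/3 = 517.8059; MSW = 516.485/37 = 13.9590
F = MSB/MSW = 37.0946
df = (3, 37)
p-value (upper-tail) = 0.00000
At α=0.05: p < α → reject H₀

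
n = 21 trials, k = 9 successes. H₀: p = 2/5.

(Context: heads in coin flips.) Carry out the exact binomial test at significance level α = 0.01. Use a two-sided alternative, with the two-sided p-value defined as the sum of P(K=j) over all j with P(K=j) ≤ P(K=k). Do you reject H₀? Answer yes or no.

Exact binomial: n=21, k=9, p₀=2/5=0.4000
P(X=j) = C(n,j)·p₀^j·(1−p₀)^(n−j); p = Σ P(X=j) over j with P(X=j) ≤ P(X=9)
p-value (two-sided) = 0.82582
At α=0.01: p ≥ α → fail to reject H₀

reject H₀: no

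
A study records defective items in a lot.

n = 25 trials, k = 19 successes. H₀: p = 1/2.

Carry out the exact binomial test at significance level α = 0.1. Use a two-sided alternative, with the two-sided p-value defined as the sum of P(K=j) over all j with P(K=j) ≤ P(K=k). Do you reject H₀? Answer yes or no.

reject H₀: yes

Exact binomial: n=25, k=19, p₀=1/2=0.5000
P(X=j) = C(n,j)·p₀^j·(1−p₀)^(n−j); p = Σ P(X=j) over j with P(X=j) ≤ P(X=19)
p-value (two-sided) = 0.01463
At α=0.1: p < α → reject H₀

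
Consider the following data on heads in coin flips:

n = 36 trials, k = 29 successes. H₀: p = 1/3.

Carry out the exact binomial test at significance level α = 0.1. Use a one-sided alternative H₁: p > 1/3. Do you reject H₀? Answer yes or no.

reject H₀: yes

Exact binomial: n=36, k=29, p₀=1/3=0.3333
P(X≥29) from Σ C(n,i)·p₀^i·(1−p₀)^(n−i)
p-value (one-sided, H₁ greater) = 0.00000
At α=0.1: p < α → reject H₀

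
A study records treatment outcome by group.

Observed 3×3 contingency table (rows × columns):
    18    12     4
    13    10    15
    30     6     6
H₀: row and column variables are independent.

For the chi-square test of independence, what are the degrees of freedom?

degrees of freedom = 4

df = (r−1)(c−1) = (3−1)·(3−1) = 4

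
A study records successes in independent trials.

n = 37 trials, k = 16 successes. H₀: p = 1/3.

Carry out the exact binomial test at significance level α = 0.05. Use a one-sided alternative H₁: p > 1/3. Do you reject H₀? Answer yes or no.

reject H₀: no

Exact binomial: n=37, k=16, p₀=1/3=0.3333
P(X≥16) from Σ C(n,i)·p₀^i·(1−p₀)^(n−i)
p-value (one-sided, H₁ greater) = 0.13537
At α=0.05: p ≥ α → fail to reject H₀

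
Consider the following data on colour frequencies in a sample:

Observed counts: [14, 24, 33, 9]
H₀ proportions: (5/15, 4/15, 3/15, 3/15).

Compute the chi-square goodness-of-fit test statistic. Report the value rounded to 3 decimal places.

test statistic = 27.475

n = 80; E_i = n·p_i = [26.67, 21.33, 16.00, 16.00]
χ² = (14−26.67)²/26.67 + (24−21.33)²/21.33 + (33−16.00)²/16.00 + (9−16.00)²/16.00 = 27.4750
df = 3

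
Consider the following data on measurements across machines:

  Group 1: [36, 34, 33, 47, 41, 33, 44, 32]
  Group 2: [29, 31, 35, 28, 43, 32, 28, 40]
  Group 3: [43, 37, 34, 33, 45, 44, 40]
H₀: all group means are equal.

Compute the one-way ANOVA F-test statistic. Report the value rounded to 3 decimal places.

test statistic = 2.558

Group means [37.50, 33.25, 39.43], grand mean 36.609
SSB = Σnᵢ(x̄ᵢ−x̄)² = 152.264; SSW = ΣΣ(x−x̄ᵢ)² = 595.214
MSB = 152.264/2 = 76.1320; MSW = 595.214/20 = 29.7607
F = MSB/MSW = 2.5581
df = (2, 20)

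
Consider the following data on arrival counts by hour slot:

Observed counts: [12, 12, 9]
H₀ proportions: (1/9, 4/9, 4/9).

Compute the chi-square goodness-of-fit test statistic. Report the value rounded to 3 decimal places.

n = 33; E_i = n·p_i = [3.67, 14.67, 14.67]
χ² = (12−3.67)²/3.67 + (12−14.67)²/14.67 + (9−14.67)²/14.67 = 21.6136
df = 2

test statistic = 21.614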